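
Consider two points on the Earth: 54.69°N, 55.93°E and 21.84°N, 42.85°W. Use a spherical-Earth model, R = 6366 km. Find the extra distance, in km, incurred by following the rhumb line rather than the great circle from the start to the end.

Great circle: cos σ = sin φ₁ sin φ₂ + cos φ₁ cos φ₂ cos Δλ,  σ = 1.3473 rad → d_gc = 8576.6 km
Rhumb line: Δψ = -0.7541, q = Δφ/Δψ = 0.7603, d_rh = R√(Δφ²+q²Δλ²) = 9108.0 km
Excess = 9108.0 − 8576.6 = 531.4 ≈ 531 km

531 km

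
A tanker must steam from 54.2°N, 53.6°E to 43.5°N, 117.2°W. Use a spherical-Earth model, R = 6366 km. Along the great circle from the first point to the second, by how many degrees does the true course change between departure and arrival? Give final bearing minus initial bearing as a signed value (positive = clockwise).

Initial bearing θ₁ = atan2(sin Δλ cos φ₂, cos φ₁ sin φ₂ − sin φ₁ cos φ₂ cos Δλ) = 353.27°
Final bearing θ₂ = (initial bearing from the destination back to the start) + 180° = 185.42°
Δθ = θ₂ − θ₁ = -167.9°

-167.9°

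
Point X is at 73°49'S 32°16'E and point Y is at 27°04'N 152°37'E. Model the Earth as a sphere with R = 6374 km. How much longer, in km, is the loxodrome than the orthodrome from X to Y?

Great circle: cos σ = sin φ₁ sin φ₂ + cos φ₁ cos φ₂ cos Δλ,  σ = 2.1681 rad → d_gc = 13819.4 km
Rhumb line: Δψ = +2.4417, q = Δφ/Δψ = 0.7211, d_rh = R√(Δφ²+q²Δλ²) = 14804.3 km
Excess = 14804.3 − 13819.4 = 984.9 ≈ 985 km

985 km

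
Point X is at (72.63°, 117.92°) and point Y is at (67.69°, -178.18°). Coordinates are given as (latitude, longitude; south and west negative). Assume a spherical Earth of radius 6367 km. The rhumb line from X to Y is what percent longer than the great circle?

4.8%

Great circle: σ = 0.3687 rad → d_gc = Rσ = 2347.2 km
Rhumb: Δφ = -0.0862, Δλ = +1.1153, Δψ = -0.2553, q = Δφ/Δψ = 0.3377 → d_rh = R√(Δφ²+q²Δλ²) = 2459.8 km
Excess = (2459.8 − 2347.2) / 2347.2 = 112.6 / 2347.2 = 4.80% ≈ 4.8%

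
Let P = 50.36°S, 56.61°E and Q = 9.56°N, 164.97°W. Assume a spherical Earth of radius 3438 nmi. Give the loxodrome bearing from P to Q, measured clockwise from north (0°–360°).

63.8°

Meridional parts: M(φ₁)=-1.0205, M(φ₂)=+0.1676 → ΔM = +1.1881;  Δλ = +2.4159 rad
tan C = Δλ / ΔM = +2.0334 → C = 63.81°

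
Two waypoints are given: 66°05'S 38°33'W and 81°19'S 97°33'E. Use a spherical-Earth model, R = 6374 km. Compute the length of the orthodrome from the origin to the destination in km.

cos σ = sin φ₁ sin φ₂ + cos φ₁ cos φ₂ cos Δλ
      = sin(-66.08°)sin(-81.32°) + cos(-66.08°)cos(-81.32°)cos(136.10°) = 0.8596
σ = 30.733° → d = Rσ = 6374·0.53640 = 3419 km

3419 km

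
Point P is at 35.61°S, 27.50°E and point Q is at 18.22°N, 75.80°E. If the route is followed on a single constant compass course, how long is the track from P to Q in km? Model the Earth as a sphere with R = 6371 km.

Rhumb course C = atan2(Δλ, Δψ) with Δψ = ln[tan(π/4+φ₂/2)/tan(π/4+φ₁/2)] = +0.9894, Δλ = +0.8430 → C = 40.43°
d = R·|Δφ| / |cos C| = 6371·0.93951 / 0.76117 = 7864 km

7864 km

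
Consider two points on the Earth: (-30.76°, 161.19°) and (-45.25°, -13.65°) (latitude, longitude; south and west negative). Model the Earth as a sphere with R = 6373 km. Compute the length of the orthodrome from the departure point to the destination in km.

11551 km

cos σ = sin φ₁ sin φ₂ + cos φ₁ cos φ₂ cos Δλ
      = sin(-30.76°)sin(-45.25°) + cos(-30.76°)cos(-45.25°)cos(-174.84°) = -0.2393
σ = 103.845° → d = Rσ = 6373·1.81244 = 11551 km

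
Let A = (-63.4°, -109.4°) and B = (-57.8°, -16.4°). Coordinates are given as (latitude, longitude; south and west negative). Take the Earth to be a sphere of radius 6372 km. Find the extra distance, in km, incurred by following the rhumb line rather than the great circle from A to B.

Great circle: cos σ = sin φ₁ sin φ₂ + cos φ₁ cos φ₂ cos Δλ,  σ = 0.7316 rad → d_gc = 4661.4 km
Rhumb line: Δψ = +0.1997, q = Δφ/Δψ = 0.4895, d_rh = R√(Δφ²+q²Δλ²) = 5100.7 km
Excess = 5100.7 − 4661.4 = 439.3 ≈ 439 km

439 km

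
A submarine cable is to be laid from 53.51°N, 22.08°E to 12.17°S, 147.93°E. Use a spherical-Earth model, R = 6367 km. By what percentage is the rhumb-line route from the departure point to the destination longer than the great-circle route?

Great circle: σ = 2.1059 rad → d_gc = Rσ = 13408.4 km
Rhumb: Δφ = -1.1463, Δλ = +2.1965, Δψ = -1.3237, q = Δφ/Δψ = 0.8660 → d_rh = R√(Δφ²+q²Δλ²) = 14140.2 km
Excess = (14140.2 − 13408.4) / 13408.4 = 731.8 / 13408.4 = 5.46% ≈ 5.5%

5.5%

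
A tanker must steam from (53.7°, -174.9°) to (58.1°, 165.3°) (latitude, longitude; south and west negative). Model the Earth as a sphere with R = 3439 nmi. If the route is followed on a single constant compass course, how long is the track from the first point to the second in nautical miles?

Δψ = ln[tan(π/4+φ₂/2)/tan(π/4+φ₁/2)] = +0.1372;  Δφ = +0.0768 rad,  Δλ = -0.3456 rad
q = Δφ/Δψ = 0.5599
d = R·√(Δφ² + q²Δλ²) = 3439·0.20817 = 716 nmi

716 nmi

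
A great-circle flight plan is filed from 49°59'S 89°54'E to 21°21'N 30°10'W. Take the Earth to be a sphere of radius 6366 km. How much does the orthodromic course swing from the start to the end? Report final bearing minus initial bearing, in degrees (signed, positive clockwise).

+55.7°

At departure: θ₁ = atan2(sin Δλ cos φ₂, cos φ₁ sin φ₂ − sin φ₁ cos φ₂ cos Δλ) = 261.30°
At arrival: θ₂ = atan2(sin Δλ cos φ₁, −cos φ₂ sin φ₁ + sin φ₂ cos φ₁ cos Δλ) = 316.96°
Δθ = θ₂ − θ₁ = +55.7°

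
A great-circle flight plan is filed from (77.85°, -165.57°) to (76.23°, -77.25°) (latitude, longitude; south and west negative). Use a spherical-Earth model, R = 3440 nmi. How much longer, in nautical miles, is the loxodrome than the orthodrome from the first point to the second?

110 nmi

Great circle: cos σ = sin φ₁ sin φ₂ + cos φ₁ cos φ₂ cos Δλ,  σ = 0.3144 rad → d_gc = 1081.7 nmi
Rhumb line: Δψ = -0.1262, q = Δφ/Δψ = 0.2240, d_rh = R√(Δφ²+q²Δλ²) = 1191.7 nmi
Excess = 1191.7 − 1081.7 = 110.0 ≈ 110 nmi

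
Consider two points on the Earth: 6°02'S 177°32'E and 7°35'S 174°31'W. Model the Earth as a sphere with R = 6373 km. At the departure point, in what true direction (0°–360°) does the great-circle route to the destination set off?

101.6°

N = sin Δλ·cos φ₂ = +0.1371;  D = cos φ₁ sin φ₂ − sin φ₁ cos φ₂ cos Δλ = -0.0281
initial course = atan2(N, D) = 101.56°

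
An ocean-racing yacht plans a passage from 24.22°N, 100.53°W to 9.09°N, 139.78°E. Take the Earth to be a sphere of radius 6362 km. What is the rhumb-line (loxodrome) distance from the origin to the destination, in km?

12800 km

Rhumb course C = atan2(Δλ, Δψ) with Δψ = ln[tan(π/4+φ₂/2)/tan(π/4+φ₁/2)] = -0.2766, Δλ = -2.0890 → C = 262.46°
d = R·|Δφ| / |cos C| = 6362·0.26407 / 0.13125 = 12800 km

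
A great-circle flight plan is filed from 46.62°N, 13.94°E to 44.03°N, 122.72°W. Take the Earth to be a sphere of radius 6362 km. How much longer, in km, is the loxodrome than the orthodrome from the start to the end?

1609 km

Great circle: cos σ = sin φ₁ sin φ₂ + cos φ₁ cos φ₂ cos Δλ,  σ = 1.4243 rad → d_gc = 9061.1 km
Rhumb line: Δψ = -0.0643, q = Δφ/Δψ = 0.7029, d_rh = R√(Δφ²+q²Δλ²) = 10670.0 km
Excess = 10670.0 − 9061.1 = 1608.9 ≈ 1609 km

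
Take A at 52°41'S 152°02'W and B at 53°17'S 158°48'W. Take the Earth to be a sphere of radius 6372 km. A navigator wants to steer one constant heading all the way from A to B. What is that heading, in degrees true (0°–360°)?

261.6°

Meridional parts: M(φ₁)=-1.0857, M(φ₂)=-1.1031 → ΔM = -0.0174;  Δλ = -0.1181 rad
tan C = Δλ / ΔM = +6.7896 → C = 261.62°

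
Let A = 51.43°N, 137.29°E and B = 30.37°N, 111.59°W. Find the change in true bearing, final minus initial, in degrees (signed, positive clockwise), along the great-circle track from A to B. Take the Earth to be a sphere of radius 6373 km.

+88.3°

At departure: θ₁ = atan2(sin Δλ cos φ₂, cos φ₁ sin φ₂ − sin φ₁ cos φ₂ cos Δλ) = 55.25°
At arrival: θ₂ = atan2(sin Δλ cos φ₁, −cos φ₂ sin φ₁ + sin φ₂ cos φ₁ cos Δλ) = 143.58°
Δθ = θ₂ − θ₁ = +88.3°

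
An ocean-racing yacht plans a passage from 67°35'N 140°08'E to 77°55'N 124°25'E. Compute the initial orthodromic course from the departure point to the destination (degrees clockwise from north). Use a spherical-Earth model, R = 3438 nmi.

N = sin Δλ·cos φ₂ = -0.0567;  D = cos φ₁ sin φ₂ − sin φ₁ cos φ₂ cos Δλ = +0.1866
initial course = atan2(N, D) = 343.10°

343.1°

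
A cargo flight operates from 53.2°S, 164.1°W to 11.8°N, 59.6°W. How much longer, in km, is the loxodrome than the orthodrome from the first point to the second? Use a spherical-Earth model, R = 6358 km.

381 km

Great circle: cos σ = sin φ₁ sin φ₂ + cos φ₁ cos φ₂ cos Δλ,  σ = 1.8866 rad → d_gc = 11994.9 km
Rhumb line: Δψ = +1.3081, q = Δφ/Δψ = 0.8673, d_rh = R√(Δφ²+q²Δλ²) = 12376.3 km
Excess = 12376.3 − 11994.9 = 381.4 ≈ 381 km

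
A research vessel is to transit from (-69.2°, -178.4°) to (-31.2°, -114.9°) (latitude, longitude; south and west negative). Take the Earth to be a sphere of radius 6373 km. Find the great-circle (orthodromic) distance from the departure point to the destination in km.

5750 km

Haversine: a = sin²(Δφ/2)+cos φ₁ cos φ₂ sin²(Δλ/2) = 0.19010;  σ = 2·atan2(√a,√(1−a))
σ = 51.699° → d = Rσ = 6373·0.90231 = 5750 km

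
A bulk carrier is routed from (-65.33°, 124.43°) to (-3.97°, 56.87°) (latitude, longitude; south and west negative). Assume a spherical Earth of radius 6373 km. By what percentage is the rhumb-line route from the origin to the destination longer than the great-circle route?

2.4%

Great circle: σ = 1.3471 rad → d_gc = Rσ = 8584.9 km
Rhumb: Δφ = +1.0709, Δλ = -1.1791, Δψ = +1.4508, q = Δφ/Δψ = 0.7382 → d_rh = R√(Δφ²+q²Δλ²) = 8794.9 km
Excess = (8794.9 − 8584.9) / 8584.9 = 210.0 / 8584.9 = 2.446% ≈ 2.4%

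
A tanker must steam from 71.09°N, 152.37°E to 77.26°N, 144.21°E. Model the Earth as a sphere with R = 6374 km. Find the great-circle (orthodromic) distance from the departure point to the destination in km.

Haversine: a = sin²(Δφ/2)+cos φ₁ cos φ₂ sin²(Δλ/2) = 0.00326;  σ = 2·atan2(√a,√(1−a))
σ = 6.544° → d = Rσ = 6374·0.11422 = 728 km

728 km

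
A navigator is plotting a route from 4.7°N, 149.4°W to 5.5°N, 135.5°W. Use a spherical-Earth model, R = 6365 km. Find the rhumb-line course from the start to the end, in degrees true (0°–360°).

Meridional parts: M(φ₁)=+0.0821, M(φ₂)=+0.0961 → ΔM = +0.0140;  Δλ = +0.2426 rad
tan C = Δλ / ΔM = +17.3061 → C = 86.69°

86.7°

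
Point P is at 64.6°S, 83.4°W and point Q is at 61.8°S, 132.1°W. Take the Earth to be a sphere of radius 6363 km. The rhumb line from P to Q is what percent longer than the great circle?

2.5%

Great circle: σ = 0.3767 rad → d_gc = Rσ = 2396.8 km
Rhumb: Δφ = +0.0489, Δλ = -0.8500, Δψ = +0.1085, q = Δφ/Δψ = 0.4505 → d_rh = R√(Δφ²+q²Δλ²) = 2456.1 km
Excess = (2456.1 − 2396.8) / 2396.8 = 59.3 / 2396.8 = 2.47% ≈ 2.5%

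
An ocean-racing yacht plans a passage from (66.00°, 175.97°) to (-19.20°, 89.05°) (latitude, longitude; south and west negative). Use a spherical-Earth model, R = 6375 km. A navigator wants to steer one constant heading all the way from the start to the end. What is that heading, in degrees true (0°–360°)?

Meridional parts: M(φ₁)=+1.5485, M(φ₂)=-0.3416 → ΔM = -1.8901;  Δλ = -1.5170 rad
tan C = Δλ / ΔM = +0.8026 → C = 218.75°

218.8°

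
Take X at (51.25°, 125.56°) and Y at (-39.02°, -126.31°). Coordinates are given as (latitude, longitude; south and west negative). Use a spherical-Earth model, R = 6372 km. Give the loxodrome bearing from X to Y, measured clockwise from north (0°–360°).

Δψ = ln[tan(π/4+φ₂/2)/tan(π/4+φ₁/2)] = -1.7858
Δλ = +1.8872 rad (taken the short way round)
course = atan2(Δλ, Δψ) = 133.42°

133.4°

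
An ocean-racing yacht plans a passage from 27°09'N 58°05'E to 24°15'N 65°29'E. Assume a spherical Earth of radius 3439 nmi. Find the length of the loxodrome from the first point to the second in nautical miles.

436 nmi

Rhumb course C = atan2(Δλ, Δψ) with Δψ = ln[tan(π/4+φ₂/2)/tan(π/4+φ₁/2)] = -0.0562, Δλ = +0.1292 → C = 113.51°
d = R·|Δφ| / |cos C| = 3439·0.05061 / 0.39888 = 436 nmi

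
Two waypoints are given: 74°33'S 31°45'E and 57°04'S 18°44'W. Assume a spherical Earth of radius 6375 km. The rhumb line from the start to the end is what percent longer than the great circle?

Great circle: σ = 0.4484 rad → d_gc = Rσ = 2858.7 km
Rhumb: Δφ = +0.3051, Δλ = -0.8811, Δψ = +0.7789, q = Δφ/Δψ = 0.3918 → d_rh = R√(Δφ²+q²Δλ²) = 2937.1 km
Excess = (2937.1 − 2858.7) / 2858.7 = 78.4 / 2858.7 = 2.74% ≈ 2.7%

2.7%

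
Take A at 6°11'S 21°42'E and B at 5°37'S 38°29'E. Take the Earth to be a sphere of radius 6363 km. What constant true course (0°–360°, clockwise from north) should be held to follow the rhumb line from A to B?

Δψ = ln[tan(π/4+φ₂/2)/tan(π/4+φ₁/2)] = +0.0099
Δλ = +0.2929 rad (taken the short way round)
course = atan2(Δλ, Δψ) = 88.06°

88.1°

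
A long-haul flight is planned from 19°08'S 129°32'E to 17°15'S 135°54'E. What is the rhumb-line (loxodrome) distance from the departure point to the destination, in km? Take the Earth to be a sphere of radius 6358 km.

703 km

Δψ = ln[tan(π/4+φ₂/2)/tan(π/4+φ₁/2)] = +0.0346;  Δφ = +0.0329 rad,  Δλ = +0.1111 rad
q = Δφ/Δψ = 0.9500
d = R·√(Δφ² + q²Δλ²) = 6358·0.11056 = 703 km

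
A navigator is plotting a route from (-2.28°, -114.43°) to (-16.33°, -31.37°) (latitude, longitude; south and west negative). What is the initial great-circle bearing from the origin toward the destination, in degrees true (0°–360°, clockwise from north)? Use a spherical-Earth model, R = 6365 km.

θ = atan2( sin Δλ·cos φ₂ ,  cos φ₁ sin φ₂ − sin φ₁ cos φ₂ cos Δλ )
  = atan2(+0.9526, -0.2763) = 106.18°

106.2°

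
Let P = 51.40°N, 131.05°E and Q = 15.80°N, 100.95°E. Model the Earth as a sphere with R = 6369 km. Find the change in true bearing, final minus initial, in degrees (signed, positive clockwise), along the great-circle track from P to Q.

-17.8°

At departure: θ₁ = atan2(sin Δλ cos φ₂, cos φ₁ sin φ₂ − sin φ₁ cos φ₂ cos Δλ) = 225.11°
At arrival: θ₂ = atan2(sin Δλ cos φ₁, −cos φ₂ sin φ₁ + sin φ₂ cos φ₁ cos Δλ) = 207.35°
Δθ = θ₂ − θ₁ = -17.8°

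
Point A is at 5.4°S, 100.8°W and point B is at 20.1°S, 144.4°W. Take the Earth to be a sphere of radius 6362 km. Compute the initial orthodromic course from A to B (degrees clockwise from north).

246.8°

N = sin Δλ·cos φ₂ = -0.6476;  D = cos φ₁ sin φ₂ − sin φ₁ cos φ₂ cos Δλ = -0.2781
initial course = atan2(N, D) = 246.76°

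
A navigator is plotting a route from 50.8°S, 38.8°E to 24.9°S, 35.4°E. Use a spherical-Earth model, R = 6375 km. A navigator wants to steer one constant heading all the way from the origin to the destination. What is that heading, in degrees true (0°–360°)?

354.2°

Meridional parts: M(φ₁)=-1.0326, M(φ₂)=-0.4490 → ΔM = +0.5836;  Δλ = -0.0593 rad
tan C = Δλ / ΔM = -0.1017 → C = 354.19°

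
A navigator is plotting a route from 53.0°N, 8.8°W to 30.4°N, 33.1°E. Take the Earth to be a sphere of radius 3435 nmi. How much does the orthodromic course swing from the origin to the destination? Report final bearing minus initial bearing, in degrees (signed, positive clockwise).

At departure: θ₁ = atan2(sin Δλ cos φ₂, cos φ₁ sin φ₂ − sin φ₁ cos φ₂ cos Δλ) = 109.87°
At arrival: θ₂ = atan2(sin Δλ cos φ₁, −cos φ₂ sin φ₁ + sin φ₂ cos φ₁ cos Δλ) = 138.99°
Δθ = θ₂ − θ₁ = +29.1°

+29.1°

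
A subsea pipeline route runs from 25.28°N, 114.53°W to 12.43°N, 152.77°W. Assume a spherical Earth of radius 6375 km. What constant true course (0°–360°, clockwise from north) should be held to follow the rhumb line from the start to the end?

250.4°

Δψ = ln[tan(π/4+φ₂/2)/tan(π/4+φ₁/2)] = -0.2376
Δλ = -0.6674 rad (taken the short way round)
course = atan2(Δλ, Δψ) = 250.40°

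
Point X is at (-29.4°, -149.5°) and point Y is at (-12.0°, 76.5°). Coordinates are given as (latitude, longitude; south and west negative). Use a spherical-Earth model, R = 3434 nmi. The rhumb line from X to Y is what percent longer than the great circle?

Great circle: σ = 2.0828 rad → d_gc = Rσ = 7152.3 nmi
Rhumb: Δφ = +0.3037, Δλ = -2.3387, Δψ = +0.3263, q = Δφ/Δψ = 0.9308 → d_rh = R√(Δφ²+q²Δλ²) = 7547.9 nmi
Excess = (7547.9 − 7152.3) / 7152.3 = 395.6 / 7152.3 = 5.53% ≈ 5.5%

5.5%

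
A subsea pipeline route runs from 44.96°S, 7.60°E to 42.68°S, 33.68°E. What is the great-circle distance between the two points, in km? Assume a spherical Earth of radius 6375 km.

2100 km

Haversine: a = sin²(Δφ/2)+cos φ₁ cos φ₂ sin²(Δλ/2) = 0.02688;  σ = 2·atan2(√a,√(1−a))
σ = 18.872° → d = Rσ = 6375·0.32938 = 2100 km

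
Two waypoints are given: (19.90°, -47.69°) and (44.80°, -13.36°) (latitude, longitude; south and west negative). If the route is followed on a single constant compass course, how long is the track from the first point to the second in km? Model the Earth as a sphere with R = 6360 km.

Δψ = ln[tan(π/4+φ₂/2)/tan(π/4+φ₁/2)] = +0.5219;  Δφ = +0.4346 rad,  Δλ = +0.5992 rad
q = Δφ/Δψ = 0.8327
d = R·√(Δφ² + q²Δλ²) = 6360·0.66165 = 4208 km

4208 km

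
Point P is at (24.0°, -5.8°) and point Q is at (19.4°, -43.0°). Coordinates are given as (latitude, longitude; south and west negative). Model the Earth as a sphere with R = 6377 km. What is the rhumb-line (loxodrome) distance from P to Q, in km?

Rhumb course C = atan2(Δλ, Δψ) with Δψ = ln[tan(π/4+φ₂/2)/tan(π/4+φ₁/2)] = -0.0864, Δλ = -0.6493 → C = 262.42°
d = R·|Δφ| / |cos C| = 6377·0.08029 / 0.13197 = 3880 km

3880 km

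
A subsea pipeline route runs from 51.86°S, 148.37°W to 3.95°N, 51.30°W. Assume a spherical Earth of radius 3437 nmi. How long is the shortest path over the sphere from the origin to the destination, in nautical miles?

Haversine: a = sin²(Δφ/2)+cos φ₁ cos φ₂ sin²(Δλ/2) = 0.56501;  σ = 2·atan2(√a,√(1−a))
σ = 97.470° → d = Rσ = 3437·1.70118 = 5847 nmi

5847 nmi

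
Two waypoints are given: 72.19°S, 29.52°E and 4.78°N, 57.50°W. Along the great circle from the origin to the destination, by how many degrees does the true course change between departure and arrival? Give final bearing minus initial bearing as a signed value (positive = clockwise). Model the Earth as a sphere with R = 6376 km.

+67.9°

At departure: θ₁ = atan2(sin Δλ cos φ₂, cos φ₁ sin φ₂ − sin φ₁ cos φ₂ cos Δλ) = 274.30°
At arrival: θ₂ = atan2(sin Δλ cos φ₁, −cos φ₂ sin φ₁ + sin φ₂ cos φ₁ cos Δλ) = 342.18°
Δθ = θ₂ − θ₁ = +67.9°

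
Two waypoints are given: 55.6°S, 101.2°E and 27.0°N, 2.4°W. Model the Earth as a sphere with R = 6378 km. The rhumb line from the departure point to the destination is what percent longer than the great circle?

2.1%

Great circle: σ = 2.0863 rad → d_gc = Rσ = 13306.3 km
Rhumb: Δφ = +1.4416, Δλ = -1.8082, Δψ = +1.6623, q = Δφ/Δψ = 0.8672 → d_rh = R√(Δφ²+q²Δλ²) = 13585.7 km
Excess = (13585.7 − 13306.3) / 13306.3 = 279.4 / 13306.3 = 2.10% ≈ 2.1%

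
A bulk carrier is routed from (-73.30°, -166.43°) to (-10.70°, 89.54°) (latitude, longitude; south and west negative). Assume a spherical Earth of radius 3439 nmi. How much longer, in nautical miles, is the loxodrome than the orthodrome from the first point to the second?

Great circle: cos σ = sin φ₁ sin φ₂ + cos φ₁ cos φ₂ cos Δλ,  σ = 1.4612 rad → d_gc = 5025.0 nmi
Rhumb line: Δψ = +1.7310, q = Δφ/Δψ = 0.6312, d_rh = R√(Δφ²+q²Δλ²) = 5445.2 nmi
Excess = 5445.2 − 5025.0 = 420.2 ≈ 420 nmi

420 nmi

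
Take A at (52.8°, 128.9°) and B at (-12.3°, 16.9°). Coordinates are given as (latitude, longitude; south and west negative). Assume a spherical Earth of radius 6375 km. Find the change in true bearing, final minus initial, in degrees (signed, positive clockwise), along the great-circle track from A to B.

Initial bearing θ₁ = atan2(sin Δλ cos φ₂, cos φ₁ sin φ₂ − sin φ₁ cos φ₂ cos Δλ) = 280.18°
Final bearing θ₂ = (initial bearing from the destination back to the start) + 180° = 217.52°
Δθ = θ₂ − θ₁ = -62.7°

-62.7°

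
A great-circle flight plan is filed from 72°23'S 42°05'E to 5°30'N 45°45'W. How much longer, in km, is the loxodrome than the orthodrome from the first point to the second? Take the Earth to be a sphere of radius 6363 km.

475 km

Great circle: cos σ = sin φ₁ sin φ₂ + cos φ₁ cos φ₂ cos Δλ,  σ = 1.6508 rad → d_gc = 10504.3 km
Rhumb line: Δψ = +1.9607, q = Δφ/Δψ = 0.6933, d_rh = R√(Δφ²+q²Δλ²) = 10979.1 km
Excess = 10979.1 − 10504.3 = 474.8 ≈ 475 km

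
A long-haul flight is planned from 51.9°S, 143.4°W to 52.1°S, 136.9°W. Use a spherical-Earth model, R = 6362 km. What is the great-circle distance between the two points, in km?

Haversine: a = sin²(Δφ/2)+cos φ₁ cos φ₂ sin²(Δλ/2) = 0.00122;  σ = 2·atan2(√a,√(1−a))
σ = 4.005° → d = Rσ = 6362·0.06991 = 445 km

445 km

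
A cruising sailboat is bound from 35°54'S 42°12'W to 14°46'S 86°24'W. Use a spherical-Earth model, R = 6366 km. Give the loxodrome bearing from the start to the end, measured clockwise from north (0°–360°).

Meridional parts: M(φ₁)=-0.6721, M(φ₂)=-0.2606 → ΔM = +0.4115;  Δλ = -0.7714 rad
tan C = Δλ / ΔM = -1.8747 → C = 298.08°

298.1°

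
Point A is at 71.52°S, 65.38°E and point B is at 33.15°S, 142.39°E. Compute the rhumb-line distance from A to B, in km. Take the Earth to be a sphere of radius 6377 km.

Rhumb course C = atan2(Δλ, Δψ) with Δψ = ln[tan(π/4+φ₂/2)/tan(π/4+φ₁/2)] = +1.2021, Δλ = +1.3441 → C = 48.19°
d = R·|Δφ| / |cos C| = 6377·0.66968 / 0.66665 = 6406 km

6406 km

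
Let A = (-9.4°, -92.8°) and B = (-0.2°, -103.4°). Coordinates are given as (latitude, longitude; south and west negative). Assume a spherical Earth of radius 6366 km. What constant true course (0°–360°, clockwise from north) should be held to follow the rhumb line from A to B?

311.1°

Δψ = ln[tan(π/4+φ₂/2)/tan(π/4+φ₁/2)] = +0.1613
Δλ = -0.1850 rad (taken the short way round)
course = atan2(Δλ, Δψ) = 311.09°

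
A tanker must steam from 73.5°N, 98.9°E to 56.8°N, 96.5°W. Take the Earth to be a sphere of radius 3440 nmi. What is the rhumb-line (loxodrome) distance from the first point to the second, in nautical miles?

Rhumb course C = atan2(Δλ, Δψ) with Δψ = ln[tan(π/4+φ₂/2)/tan(π/4+φ₁/2)] = -0.7208, Δλ = +2.8728 → C = 104.08°
d = R·|Δφ| / |cos C| = 3440·0.29147 / 0.24336 = 4120 nmi

4120 nmi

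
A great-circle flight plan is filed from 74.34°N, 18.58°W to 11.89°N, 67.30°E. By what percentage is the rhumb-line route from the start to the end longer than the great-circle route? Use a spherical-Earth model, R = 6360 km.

5.5%

Great circle: σ = 1.3517 rad → d_gc = Rσ = 8596.7 km
Rhumb: Δφ = -1.0900, Δλ = +1.4989, Δψ = -1.7750, q = Δφ/Δψ = 0.6141 → d_rh = R√(Δφ²+q²Δλ²) = 9073.1 km
Excess = (9073.1 − 8596.7) / 8596.7 = 476.4 / 8596.7 = 5.54% ≈ 5.5%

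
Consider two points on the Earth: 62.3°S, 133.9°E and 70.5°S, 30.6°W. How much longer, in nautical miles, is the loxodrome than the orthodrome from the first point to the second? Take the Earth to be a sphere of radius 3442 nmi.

Great circle: cos σ = sin φ₁ sin φ₂ + cos φ₁ cos φ₂ cos Δλ,  σ = 0.8161 rad → d_gc = 2808.9 nmi
Rhumb line: Δψ = -0.3610, q = Δφ/Δψ = 0.3964, d_rh = R√(Δφ²+q²Δλ²) = 3948.1 nmi
Excess = 3948.1 − 2808.9 = 1139.2 ≈ 1139 nmi

1139 nmi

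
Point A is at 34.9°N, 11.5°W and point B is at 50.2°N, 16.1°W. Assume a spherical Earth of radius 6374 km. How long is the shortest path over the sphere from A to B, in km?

1742 km

Haversine: a = sin²(Δφ/2)+cos φ₁ cos φ₂ sin²(Δλ/2) = 0.01857;  σ = 2·atan2(√a,√(1−a))
σ = 15.663° → d = Rσ = 6374·0.27337 = 1742 km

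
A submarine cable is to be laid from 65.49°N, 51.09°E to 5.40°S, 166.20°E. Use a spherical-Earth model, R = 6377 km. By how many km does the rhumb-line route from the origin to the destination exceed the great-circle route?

Great circle: cos σ = sin φ₁ sin φ₂ + cos φ₁ cos φ₂ cos Δλ,  σ = 1.8347 rad → d_gc = 11700.15 km
Rhumb line: Δψ = -1.6213, q = Δφ/Δψ = 0.7631, d_rh = R√(Δφ²+q²Δλ²) = 12563.69 km
Excess = 12563.69 − 11700.15 = 863.54 ≈ 864 km

864 km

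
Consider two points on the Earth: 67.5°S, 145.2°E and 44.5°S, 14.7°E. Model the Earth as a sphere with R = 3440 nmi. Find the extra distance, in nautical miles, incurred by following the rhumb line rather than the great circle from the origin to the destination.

718 nmi

Great circle: cos σ = sin φ₁ sin φ₂ + cos φ₁ cos φ₂ cos Δλ,  σ = 1.0812 rad → d_gc = 3719.3 nmi
Rhumb line: Δψ = +0.7458, q = Δφ/Δψ = 0.5382, d_rh = R√(Δφ²+q²Δλ²) = 4437.5 nmi
Excess = 4437.5 − 3719.3 = 718.2 ≈ 718 nmi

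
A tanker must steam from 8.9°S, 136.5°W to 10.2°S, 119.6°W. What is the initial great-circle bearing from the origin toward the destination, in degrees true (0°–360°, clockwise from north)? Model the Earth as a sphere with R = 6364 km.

95.8°

θ = atan2( sin Δλ·cos φ₂ ,  cos φ₁ sin φ₂ − sin φ₁ cos φ₂ cos Δλ )
  = atan2(+0.2861, -0.0293) = 95.84°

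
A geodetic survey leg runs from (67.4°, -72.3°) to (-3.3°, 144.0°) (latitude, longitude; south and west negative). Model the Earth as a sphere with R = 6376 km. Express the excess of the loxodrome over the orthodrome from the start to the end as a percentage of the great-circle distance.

Great circle: σ = 1.9416 rad → d_gc = Rσ = 12379.5 km
Rhumb: Δφ = -1.2339, Δλ = -2.5080, Δψ = -1.6680, q = Δφ/Δψ = 0.7398 → d_rh = R√(Δφ²+q²Δλ²) = 14207.5 km
Excess = (14207.5 − 12379.5) / 12379.5 = 1828.0 / 12379.5 = 14.77% ≈ 14.8%

14.8%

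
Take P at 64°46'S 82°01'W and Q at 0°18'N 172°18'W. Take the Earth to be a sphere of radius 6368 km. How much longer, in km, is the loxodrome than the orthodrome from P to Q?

434 km

Great circle: cos σ = sin φ₁ sin φ₂ + cos φ₁ cos φ₂ cos Δλ,  σ = 1.5776 rad → d_gc = 10046.4 km
Rhumb line: Δψ = +1.5021, q = Δφ/Δψ = 0.7560, d_rh = R√(Δφ²+q²Δλ²) = 10480.8 km
Excess = 10480.8 − 10046.4 = 434.4 ≈ 434 km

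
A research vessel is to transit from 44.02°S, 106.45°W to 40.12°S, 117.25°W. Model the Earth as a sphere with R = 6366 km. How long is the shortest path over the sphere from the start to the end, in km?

990 km

Haversine: a = sin²(Δφ/2)+cos φ₁ cos φ₂ sin²(Δλ/2) = 0.00603;  σ = 2·atan2(√a,√(1−a))
σ = 8.906° → d = Rσ = 6366·0.15544 = 990 km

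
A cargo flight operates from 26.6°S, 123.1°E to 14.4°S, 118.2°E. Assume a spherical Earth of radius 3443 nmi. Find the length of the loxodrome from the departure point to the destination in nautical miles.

Rhumb course C = atan2(Δλ, Δψ) with Δψ = ln[tan(π/4+φ₂/2)/tan(π/4+φ₁/2)] = +0.2279, Δλ = -0.0855 → C = 339.43°
d = R·|Δφ| / |cos C| = 3443·0.21293 / 0.93624 = 783 nmi

783 nmi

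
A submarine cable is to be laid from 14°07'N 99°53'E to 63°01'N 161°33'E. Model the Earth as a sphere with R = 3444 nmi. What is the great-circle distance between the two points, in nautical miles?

3894 nmi

Haversine: a = sin²(Δφ/2)+cos φ₁ cos φ₂ sin²(Δλ/2) = 0.28691;  σ = 2·atan2(√a,√(1−a))
σ = 64.774° → d = Rσ = 3444·1.13053 = 3894 nmi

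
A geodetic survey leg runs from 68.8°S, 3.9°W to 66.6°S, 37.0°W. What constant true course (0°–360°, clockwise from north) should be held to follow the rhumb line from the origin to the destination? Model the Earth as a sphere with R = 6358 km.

Meridional parts: M(φ₁)=-1.6759, M(φ₂)=-1.5746 → ΔM = +0.1013;  Δλ = -0.5777 rad
tan C = Δλ / ΔM = -5.7046 → C = 279.94°

279.9°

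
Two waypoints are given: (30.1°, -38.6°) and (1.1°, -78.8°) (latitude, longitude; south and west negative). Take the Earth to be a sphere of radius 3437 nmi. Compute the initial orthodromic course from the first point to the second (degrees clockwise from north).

240.4°

θ = atan2( sin Δλ·cos φ₂ ,  cos φ₁ sin φ₂ − sin φ₁ cos φ₂ cos Δλ )
  = atan2(-0.6453, -0.3664) = 240.42°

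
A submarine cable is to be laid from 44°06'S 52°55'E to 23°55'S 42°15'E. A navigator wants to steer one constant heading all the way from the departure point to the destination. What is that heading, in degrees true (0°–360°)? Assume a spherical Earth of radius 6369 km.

Meridional parts: M(φ₁)=-0.8593, M(φ₂)=-0.4301 → ΔM = +0.4292;  Δλ = -0.1862 rad
tan C = Δλ / ΔM = -0.4337 → C = 336.55°

336.6°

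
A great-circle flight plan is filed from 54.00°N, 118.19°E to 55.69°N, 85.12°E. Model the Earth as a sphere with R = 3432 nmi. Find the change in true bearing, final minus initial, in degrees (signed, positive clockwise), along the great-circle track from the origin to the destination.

-27.3°

Initial bearing θ₁ = atan2(sin Δλ cos φ₂, cos φ₁ sin φ₂ − sin φ₁ cos φ₂ cos Δλ) = 288.58°
Final bearing θ₂ = (initial bearing from the destination back to the start) + 180° = 261.29°
Δθ = θ₂ − θ₁ = -27.3°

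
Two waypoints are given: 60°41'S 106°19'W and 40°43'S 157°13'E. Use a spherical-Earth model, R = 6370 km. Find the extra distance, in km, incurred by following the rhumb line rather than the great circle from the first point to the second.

544 km

Great circle: cos σ = sin φ₁ sin φ₂ + cos φ₁ cos φ₂ cos Δλ,  σ = 1.0158 rad → d_gc = 6470.4 km
Rhumb line: Δψ = +0.5617, q = Δφ/Δψ = 0.6204, d_rh = R√(Δφ²+q²Δλ²) = 7014.0 km
Excess = 7014.0 − 6470.4 = 543.6 ≈ 544 km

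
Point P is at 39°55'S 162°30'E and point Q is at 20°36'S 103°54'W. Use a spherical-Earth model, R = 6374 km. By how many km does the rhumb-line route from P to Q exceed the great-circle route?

Great circle: cos σ = sin φ₁ sin φ₂ + cos φ₁ cos φ₂ cos Δλ,  σ = 1.3891 rad → d_gc = 8854.2 km
Rhumb line: Δψ = +0.3935, q = Δφ/Δψ = 0.8568, d_rh = R√(Δφ²+q²Δλ²) = 9177.2 km
Excess = 9177.2 − 8854.2 = 323.0 ≈ 323 km

323 km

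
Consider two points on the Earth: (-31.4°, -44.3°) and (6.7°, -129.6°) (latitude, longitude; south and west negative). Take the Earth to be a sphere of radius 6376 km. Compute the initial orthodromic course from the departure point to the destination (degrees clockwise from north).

278.2°

θ = atan2( sin Δλ·cos φ₂ ,  cos φ₁ sin φ₂ − sin φ₁ cos φ₂ cos Δλ )
  = atan2(-0.9898, +0.1420) = 278.16°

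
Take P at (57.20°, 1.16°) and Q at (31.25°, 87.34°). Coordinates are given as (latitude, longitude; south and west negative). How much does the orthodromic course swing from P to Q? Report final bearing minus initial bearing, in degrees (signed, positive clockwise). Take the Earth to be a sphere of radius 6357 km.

+67.6°

Initial bearing θ₁ = atan2(sin Δλ cos φ₂, cos φ₁ sin φ₂ − sin φ₁ cos φ₂ cos Δλ) = 74.71°
Final bearing θ₂ = (initial bearing from the destination back to the start) + 180° = 142.32°
Δθ = θ₂ − θ₁ = +67.6°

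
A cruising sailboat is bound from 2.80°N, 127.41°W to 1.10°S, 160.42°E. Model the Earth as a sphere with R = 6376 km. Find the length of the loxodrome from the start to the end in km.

8041 km

Δψ = ln[tan(π/4+φ₂/2)/tan(π/4+φ₁/2)] = -0.0681;  Δφ = -0.0681 rad,  Δλ = -1.2596 rad
q = Δφ/Δψ = 0.9997
d = R·√(Δφ² + q²Δλ²) = 6376·1.26106 = 8041 km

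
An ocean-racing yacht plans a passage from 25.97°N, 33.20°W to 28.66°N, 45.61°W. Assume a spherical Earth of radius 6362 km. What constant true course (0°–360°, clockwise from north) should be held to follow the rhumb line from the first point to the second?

Δψ = ln[tan(π/4+φ₂/2)/tan(π/4+φ₁/2)] = +0.0528
Δλ = -0.2166 rad (taken the short way round)
course = atan2(Δλ, Δψ) = 283.71°

283.7°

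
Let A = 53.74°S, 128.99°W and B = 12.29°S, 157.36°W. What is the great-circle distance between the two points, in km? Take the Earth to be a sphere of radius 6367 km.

5239 km

Haversine: a = sin²(Δφ/2)+cos φ₁ cos φ₂ sin²(Δλ/2) = 0.15994;  σ = 2·atan2(√a,√(1−a))
σ = 47.146° → d = Rσ = 6367·0.82286 = 5239 km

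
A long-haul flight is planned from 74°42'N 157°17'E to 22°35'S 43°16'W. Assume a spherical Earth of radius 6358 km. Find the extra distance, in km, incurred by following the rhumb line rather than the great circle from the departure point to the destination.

2414 km

Great circle: cos σ = sin φ₁ sin φ₂ + cos φ₁ cos φ₂ cos Δλ,  σ = 2.2125 rad → d_gc = 14067.0 km
Rhumb line: Δψ = -2.4123, q = Δφ/Δψ = 0.7038, d_rh = R√(Δφ²+q²Δλ²) = 16481.4 km
Excess = 16481.4 − 14067.0 = 2414.4 ≈ 2414 km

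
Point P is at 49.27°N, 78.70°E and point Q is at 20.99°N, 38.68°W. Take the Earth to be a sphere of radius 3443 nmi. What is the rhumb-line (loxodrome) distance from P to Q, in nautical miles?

5900 nmi

Rhumb course C = atan2(Δλ, Δψ) with Δψ = ln[tan(π/4+φ₂/2)/tan(π/4+φ₁/2)] = -0.6162, Δλ = -2.0487 → C = 253.26°
d = R·|Δφ| / |cos C| = 3443·0.49358 / 0.28803 = 5900 nmi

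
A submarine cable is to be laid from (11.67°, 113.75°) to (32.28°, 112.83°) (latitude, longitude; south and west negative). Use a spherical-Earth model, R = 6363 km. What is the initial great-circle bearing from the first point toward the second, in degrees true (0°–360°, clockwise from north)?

357.8°

θ = atan2( sin Δλ·cos φ₂ ,  cos φ₁ sin φ₂ − sin φ₁ cos φ₂ cos Δλ )
  = atan2(-0.0136, +0.3520) = 357.79°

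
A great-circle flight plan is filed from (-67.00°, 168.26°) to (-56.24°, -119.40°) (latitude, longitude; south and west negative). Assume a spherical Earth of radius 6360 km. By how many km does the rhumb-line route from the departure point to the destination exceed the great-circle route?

Great circle: cos σ = sin φ₁ sin φ₂ + cos φ₁ cos φ₂ cos Δλ,  σ = 0.5896 rad → d_gc = 3750.0 km
Rhumb line: Δψ = +0.3998, q = Δφ/Δψ = 0.4698, d_rh = R√(Δφ²+q²Δλ²) = 3956.9 km
Excess = 3956.9 − 3750.0 = 206.9 ≈ 207 km

207 km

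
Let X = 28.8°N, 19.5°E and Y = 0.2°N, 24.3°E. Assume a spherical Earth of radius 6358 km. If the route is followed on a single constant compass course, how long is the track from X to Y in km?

Δψ = ln[tan(π/4+φ₂/2)/tan(π/4+φ₁/2)] = -0.5218;  Δφ = -0.4992 rad,  Δλ = +0.0838 rad
q = Δφ/Δψ = 0.9567
d = R·√(Δφ² + q²Δλ²) = 6358·0.50556 = 3214 km

3214 km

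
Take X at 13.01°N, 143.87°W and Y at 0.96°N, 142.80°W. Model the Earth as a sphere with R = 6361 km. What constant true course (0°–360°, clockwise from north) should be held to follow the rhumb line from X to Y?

Δψ = ln[tan(π/4+φ₂/2)/tan(π/4+φ₁/2)] = -0.2123
Δλ = +0.0187 rad (taken the short way round)
course = atan2(Δλ, Δψ) = 174.97°

175.0°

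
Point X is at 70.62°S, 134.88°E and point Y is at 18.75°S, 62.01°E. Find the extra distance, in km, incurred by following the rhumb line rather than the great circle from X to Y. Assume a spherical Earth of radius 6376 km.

294 km

Great circle: cos σ = sin φ₁ sin φ₂ + cos φ₁ cos φ₂ cos Δλ,  σ = 1.1639 rad → d_gc = 7420.9 km
Rhumb line: Δψ = +1.4343, q = Δφ/Δψ = 0.6312, d_rh = R√(Δφ²+q²Δλ²) = 7714.7 km
Excess = 7714.7 − 7420.9 = 293.8 ≈ 294 km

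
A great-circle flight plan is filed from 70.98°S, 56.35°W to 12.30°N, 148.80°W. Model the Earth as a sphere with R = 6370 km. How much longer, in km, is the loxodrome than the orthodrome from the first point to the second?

Great circle: cos σ = sin φ₁ sin φ₂ + cos φ₁ cos φ₂ cos Δλ,  σ = 1.7875 rad → d_gc = 11386.4 km
Rhumb line: Δψ = +2.0030, q = Δφ/Δψ = 0.7257, d_rh = R√(Δφ²+q²Δλ²) = 11889.4 km
Excess = 11889.4 − 11386.4 = 503.0 ≈ 503 km

503 km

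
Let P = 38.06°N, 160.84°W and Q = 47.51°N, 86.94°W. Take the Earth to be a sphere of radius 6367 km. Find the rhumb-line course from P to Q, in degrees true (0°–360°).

80.1°

Δψ = ln[tan(π/4+φ₂/2)/tan(π/4+φ₁/2)] = +0.2254
Δλ = +1.2898 rad (taken the short way round)
course = atan2(Δλ, Δψ) = 80.09°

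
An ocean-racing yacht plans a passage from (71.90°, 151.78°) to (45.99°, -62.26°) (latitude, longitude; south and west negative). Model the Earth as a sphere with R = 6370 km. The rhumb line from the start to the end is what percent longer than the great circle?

26.5%

Great circle: σ = 1.0417 rad → d_gc = Rσ = 6635.6 km
Rhumb: Δφ = -0.4522, Δλ = +2.5475, Δψ = -0.9311, q = Δφ/Δψ = 0.4857 → d_rh = R√(Δφ²+q²Δλ²) = 8391.5 km
Excess = (8391.5 − 6635.6) / 6635.6 = 1755.9 / 6635.6 = 26.46% ≈ 26.5%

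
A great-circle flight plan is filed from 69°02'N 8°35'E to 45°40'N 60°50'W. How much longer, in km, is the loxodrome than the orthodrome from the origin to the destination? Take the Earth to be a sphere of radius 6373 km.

Great circle: cos σ = sin φ₁ sin φ₂ + cos φ₁ cos φ₂ cos Δλ,  σ = 0.7139 rad → d_gc = 4549.4 km
Rhumb line: Δψ = -0.7893, q = Δφ/Δψ = 0.5167, d_rh = R√(Δφ²+q²Δλ²) = 4761.6 km
Excess = 4761.6 − 4549.4 = 212.2 ≈ 212 km

212 km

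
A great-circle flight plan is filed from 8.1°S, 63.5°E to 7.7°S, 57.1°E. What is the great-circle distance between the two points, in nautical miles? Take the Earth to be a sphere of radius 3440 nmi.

381 nmi

Haversine: a = sin²(Δφ/2)+cos φ₁ cos φ₂ sin²(Δλ/2) = 0.00307;  σ = 2·atan2(√a,√(1−a))
σ = 6.352° → d = Rσ = 3440·0.11086 = 381 nmi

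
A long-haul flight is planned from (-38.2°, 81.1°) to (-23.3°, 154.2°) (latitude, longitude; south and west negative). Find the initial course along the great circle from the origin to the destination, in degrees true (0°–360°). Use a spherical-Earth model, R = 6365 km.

99.4°

N = sin Δλ·cos φ₂ = +0.8788;  D = cos φ₁ sin φ₂ − sin φ₁ cos φ₂ cos Δλ = -0.1457
initial course = atan2(N, D) = 99.42°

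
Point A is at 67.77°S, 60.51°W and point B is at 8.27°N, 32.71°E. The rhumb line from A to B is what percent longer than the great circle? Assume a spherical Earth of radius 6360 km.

4.4%

Great circle: σ = 1.7256 rad → d_gc = Rσ = 10974.8 km
Rhumb: Δφ = +1.3271, Δλ = +1.6270, Δψ = +1.7721, q = Δφ/Δψ = 0.7489 → d_rh = R√(Δφ²+q²Δλ²) = 11458.6 km
Excess = (11458.6 − 10974.8) / 10974.8 = 483.8 / 10974.8 = 4.41% ≈ 4.4%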